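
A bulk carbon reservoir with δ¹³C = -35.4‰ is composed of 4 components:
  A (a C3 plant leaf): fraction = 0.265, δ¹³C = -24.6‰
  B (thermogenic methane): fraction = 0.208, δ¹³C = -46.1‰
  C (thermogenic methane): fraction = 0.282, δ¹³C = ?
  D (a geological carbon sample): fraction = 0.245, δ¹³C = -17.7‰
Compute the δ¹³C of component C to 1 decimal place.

Isotope mass balance: δ_bulk = Σ fᵢ·δᵢ.
-35.4 = 0.265×(-24.6) + 0.208×(-46.1) + 0.282×δ_C + 0.245×(-17.7)
0.282·δ_C = -35.4 − (-20.444) = -14.956
δ_C = -14.956 / 0.282 = -53.03‰

-53.0‰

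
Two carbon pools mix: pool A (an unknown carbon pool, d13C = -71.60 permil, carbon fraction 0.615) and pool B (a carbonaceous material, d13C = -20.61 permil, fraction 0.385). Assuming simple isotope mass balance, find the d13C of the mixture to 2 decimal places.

-51.97 permil

δ_mix = f_A·δ_A + f_B·δ_B
δ_mix = 0.615 × (-71.60) + 0.385 × (-20.61)
δ_mix = -44.034 + -7.935 = -51.969 permil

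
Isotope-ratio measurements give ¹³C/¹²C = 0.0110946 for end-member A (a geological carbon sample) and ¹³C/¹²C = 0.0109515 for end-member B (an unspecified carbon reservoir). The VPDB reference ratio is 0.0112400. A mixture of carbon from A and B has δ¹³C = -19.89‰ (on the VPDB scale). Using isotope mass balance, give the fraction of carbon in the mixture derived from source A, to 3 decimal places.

δ_A = (0.0110946/0.0112400 − 1)×1000 = (0.987064 − 1)×1000 = -12.936‰
δ_B = (0.0109515/0.0112400 − 1)×1000 = (0.974333 − 1)×1000 = -25.667‰
f_A = (δ_mix − δ_B)/(δ_A − δ_B) = (-19.89 − (-25.667))/(-12.936 − (-25.667))
f_A = 5.777 / 12.731 = 0.4538

0.454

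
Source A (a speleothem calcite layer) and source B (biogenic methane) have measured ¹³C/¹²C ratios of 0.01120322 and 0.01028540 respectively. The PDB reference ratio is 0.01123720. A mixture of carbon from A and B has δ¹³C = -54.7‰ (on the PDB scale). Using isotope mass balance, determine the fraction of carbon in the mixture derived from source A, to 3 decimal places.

0.367

δ_A = (0.01120322/0.01123720 − 1)×1000 = (0.996976 − 1)×1000 = -3.024‰
δ_B = (0.01028540/0.01123720 − 1)×1000 = (0.915299 − 1)×1000 = -84.701‰
f_A = (δ_mix − δ_B)/(δ_A − δ_B) = (-54.7 − (-84.701))/(-3.024 − (-84.701))
f_A = 30.001 / 81.677 = 0.3673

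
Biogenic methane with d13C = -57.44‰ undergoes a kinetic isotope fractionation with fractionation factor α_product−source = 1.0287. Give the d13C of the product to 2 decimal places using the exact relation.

δ_product = (δ_source + 1000)·α − 1000
δ_product = (-57.44 + 1000) × 1.0287 − 1000
δ_product = 969.611 − 1000 = -30.389‰

-30.39‰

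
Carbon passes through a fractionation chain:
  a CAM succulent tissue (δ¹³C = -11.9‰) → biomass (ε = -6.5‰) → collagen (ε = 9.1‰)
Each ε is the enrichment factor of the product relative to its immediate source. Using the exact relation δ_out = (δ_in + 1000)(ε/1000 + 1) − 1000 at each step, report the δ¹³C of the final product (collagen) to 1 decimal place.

step 1: δ = (-11.90 + 1000)·(-6.5/1000 + 1) − 1000 = -18.32‰
step 2: δ = (-18.32 + 1000)·(9.1/1000 + 1) − 1000 = -9.39‰

-9.4‰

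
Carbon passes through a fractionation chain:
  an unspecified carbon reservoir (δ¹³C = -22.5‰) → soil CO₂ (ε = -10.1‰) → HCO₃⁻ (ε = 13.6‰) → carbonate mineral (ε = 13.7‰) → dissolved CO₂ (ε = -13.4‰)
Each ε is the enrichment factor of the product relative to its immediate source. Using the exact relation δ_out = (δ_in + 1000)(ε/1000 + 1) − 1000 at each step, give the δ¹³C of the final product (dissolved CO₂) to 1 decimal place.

-19.1‰

step 1: δ = (-22.50 + 1000)·(-10.1/1000 + 1) − 1000 = -32.37‰
step 2: δ = (-32.37 + 1000)·(13.6/1000 + 1) − 1000 = -19.21‰
step 3: δ = (-19.21 + 1000)·(13.7/1000 + 1) − 1000 = -5.78‰
step 4: δ = (-5.78 + 1000)·(-13.4/1000 + 1) − 1000 = -19.10‰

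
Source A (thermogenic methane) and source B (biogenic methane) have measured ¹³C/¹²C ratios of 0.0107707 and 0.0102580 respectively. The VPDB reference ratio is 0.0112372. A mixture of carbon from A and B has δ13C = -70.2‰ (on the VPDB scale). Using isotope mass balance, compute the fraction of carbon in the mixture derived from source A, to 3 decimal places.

0.371

δ_A = (0.0107707/0.0112372 − 1)×1000 = (0.958486 − 1)×1000 = -41.514‰
δ_B = (0.0102580/0.0112372 − 1)×1000 = (0.912861 − 1)×1000 = -87.139‰
f_A = (δ_mix − δ_B)/(δ_A − δ_B) = (-70.2 − (-87.139))/(-41.514 − (-87.139))
f_A = 16.939 / 45.625 = 0.3713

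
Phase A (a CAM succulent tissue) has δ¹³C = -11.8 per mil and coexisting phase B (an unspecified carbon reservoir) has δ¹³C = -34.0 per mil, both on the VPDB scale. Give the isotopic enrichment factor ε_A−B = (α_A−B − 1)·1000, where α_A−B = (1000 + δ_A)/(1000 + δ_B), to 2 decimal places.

22.98 per mil

α_A−B = (1000 + -11.8) / (1000 + -34.0) = 988.2 / 966.0 = 1.022981
ε_A−B = (1.022981 − 1) × 1000 = 22.981 per mil
(The approximation ε ≈ δ_A − δ_B would give 22.2 per mil.)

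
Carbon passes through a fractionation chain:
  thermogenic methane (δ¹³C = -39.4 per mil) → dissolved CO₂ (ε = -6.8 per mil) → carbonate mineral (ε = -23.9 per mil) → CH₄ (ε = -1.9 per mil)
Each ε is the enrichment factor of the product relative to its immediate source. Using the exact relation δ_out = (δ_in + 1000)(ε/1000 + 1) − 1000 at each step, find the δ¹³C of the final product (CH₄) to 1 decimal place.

-70.5 per mil

step 1: δ = (-39.40 + 1000)·(-6.8/1000 + 1) − 1000 = -45.93 per mil
step 2: δ = (-45.93 + 1000)·(-23.9/1000 + 1) − 1000 = -68.73 per mil
step 3: δ = (-68.73 + 1000)·(-1.9/1000 + 1) − 1000 = -70.50 per mil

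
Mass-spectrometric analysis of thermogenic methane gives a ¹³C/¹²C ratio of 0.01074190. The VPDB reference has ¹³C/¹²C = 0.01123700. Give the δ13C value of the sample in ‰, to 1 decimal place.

δ13C = (R_sample / R_standard − 1) × 1000
R_sample / R_standard = 0.01074190 / 0.01123700 = 0.955940
δ13C = (0.955940 − 1) × 1000 = -44.06‰

-44.1‰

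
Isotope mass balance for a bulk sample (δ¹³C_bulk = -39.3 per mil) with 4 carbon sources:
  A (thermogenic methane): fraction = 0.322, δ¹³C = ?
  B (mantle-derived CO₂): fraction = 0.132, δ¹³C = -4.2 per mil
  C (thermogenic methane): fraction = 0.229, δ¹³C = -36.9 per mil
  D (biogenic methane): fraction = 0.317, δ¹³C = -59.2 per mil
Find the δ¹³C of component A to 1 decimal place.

Isotope mass balance: δ_bulk = Σ fᵢ·δᵢ.
-39.3 = 0.322×δ_A + 0.132×(-4.2) + 0.229×(-36.9) + 0.317×(-59.2)
0.322·δ_A = -39.3 − (-27.771) = -11.529
δ_A = -11.529 / 0.322 = -35.80 per mil

-35.8 per mil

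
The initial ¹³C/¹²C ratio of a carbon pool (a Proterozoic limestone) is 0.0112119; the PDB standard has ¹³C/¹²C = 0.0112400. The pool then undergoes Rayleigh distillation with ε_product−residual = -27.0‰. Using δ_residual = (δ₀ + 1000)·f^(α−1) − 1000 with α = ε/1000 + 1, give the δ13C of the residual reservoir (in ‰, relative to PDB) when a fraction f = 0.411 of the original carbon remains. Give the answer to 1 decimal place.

δ₀ = (0.0112119/0.0112400 − 1)×1000 = (0.997500 − 1)×1000 = -2.500‰
α − 1 = ε/1000 = -0.0270
f^(α−1) = 0.411^(-0.0270) = 1.024298
δ_res = (-2.500 + 1000) × 1.024298 − 1000 = 1021.737 − 1000 = 21.74‰

21.7‰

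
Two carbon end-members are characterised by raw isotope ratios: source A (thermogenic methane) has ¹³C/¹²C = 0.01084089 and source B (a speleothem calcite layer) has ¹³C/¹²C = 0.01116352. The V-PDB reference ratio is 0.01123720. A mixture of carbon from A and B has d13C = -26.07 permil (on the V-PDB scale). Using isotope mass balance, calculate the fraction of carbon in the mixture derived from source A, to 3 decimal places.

0.680

δ_A = (0.01084089/0.01123720 − 1)×1000 = (0.964732 − 1)×1000 = -35.268 permil
δ_B = (0.01116352/0.01123720 − 1)×1000 = (0.993443 − 1)×1000 = -6.557 permil
f_A = (δ_mix − δ_B)/(δ_A − δ_B) = (-26.07 − (-6.557))/(-35.268 − (-6.557))
f_A = -19.513 / -28.711 = 0.6796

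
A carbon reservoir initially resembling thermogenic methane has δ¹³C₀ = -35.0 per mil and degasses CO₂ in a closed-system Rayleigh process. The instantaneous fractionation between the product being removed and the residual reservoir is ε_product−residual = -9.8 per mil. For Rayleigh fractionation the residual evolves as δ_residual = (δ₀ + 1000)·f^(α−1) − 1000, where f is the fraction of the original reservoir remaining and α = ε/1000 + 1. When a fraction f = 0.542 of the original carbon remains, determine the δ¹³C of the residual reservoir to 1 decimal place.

Rayleigh residual: δ_res = (δ₀ + 1000)·f^(α−1) − 1000
α = ε/1000 + 1 = 0.99020, so α − 1 = -0.00980
f^(α−1) = 0.542^(-0.00980) = 1.006020
δ_res = (-35.0 + 1000) × 1.006020 − 1000 = 970.810 − 1000 = -29.19 per mil

-29.2 per mil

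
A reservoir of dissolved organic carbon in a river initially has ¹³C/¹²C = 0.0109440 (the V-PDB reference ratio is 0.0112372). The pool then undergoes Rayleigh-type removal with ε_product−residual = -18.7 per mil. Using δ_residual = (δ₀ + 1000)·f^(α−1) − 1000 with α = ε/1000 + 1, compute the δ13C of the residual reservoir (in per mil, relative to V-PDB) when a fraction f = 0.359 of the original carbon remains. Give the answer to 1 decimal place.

-7.3 per mil

δ₀ = (0.0109440/0.0112372 − 1)×1000 = (0.973908 − 1)×1000 = -26.092 per mil
α − 1 = ε/1000 = -0.0187
f^(α−1) = 0.359^(-0.0187) = 1.019342
δ_res = (-26.092 + 1000) × 1.019342 − 1000 = 992.745 − 1000 = -7.26 per mil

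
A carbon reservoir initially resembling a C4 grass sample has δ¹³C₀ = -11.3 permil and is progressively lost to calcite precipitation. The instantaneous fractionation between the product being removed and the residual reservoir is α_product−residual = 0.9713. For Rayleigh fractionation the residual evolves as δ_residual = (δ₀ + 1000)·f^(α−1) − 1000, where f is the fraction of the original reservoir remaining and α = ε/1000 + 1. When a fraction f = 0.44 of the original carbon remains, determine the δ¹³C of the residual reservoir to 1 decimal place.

12.3 permil

Rayleigh residual: δ_res = (δ₀ + 1000)·f^(α−1) − 1000
α − 1 = -0.02870
f^(α−1) = 0.44^(-0.02870) = 1.023842
δ_res = (-11.3 + 1000) × 1.023842 − 1000 = 1012.273 − 1000 = 12.27 permil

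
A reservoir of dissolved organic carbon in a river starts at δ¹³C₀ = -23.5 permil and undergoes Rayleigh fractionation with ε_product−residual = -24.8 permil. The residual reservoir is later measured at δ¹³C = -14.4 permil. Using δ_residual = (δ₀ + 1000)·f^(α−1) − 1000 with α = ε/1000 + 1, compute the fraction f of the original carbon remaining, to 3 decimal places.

α − 1 = ε/1000 = -0.0248
(δ_res + 1000)/(δ₀ + 1000) = (-14.4 + 1000)/(-23.5 + 1000) = 985.6/976.5 = 1.009319
f = 1.009319^(1/-0.0248) = exp(ln(1.009319)/-0.0248) = exp(0.00928/-0.0248)
f = exp(-0.3740) = 0.6880

0.688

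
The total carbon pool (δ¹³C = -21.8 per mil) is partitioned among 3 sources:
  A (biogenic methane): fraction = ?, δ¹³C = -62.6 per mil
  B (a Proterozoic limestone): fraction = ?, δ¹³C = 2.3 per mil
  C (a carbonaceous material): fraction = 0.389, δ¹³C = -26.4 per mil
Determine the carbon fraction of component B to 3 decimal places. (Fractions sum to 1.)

0.412

Let f_B and f_A be the unknown fractions; fractions sum to 1 so f_B + f_A = 0.611.
Mass balance: Σ fᵢ·δᵢ = δ_bulk ⇒ f_B·(2.3) + f_A·(-62.6) = -21.8 − (-10.270) = -11.530
Substitute f_A = 0.611 − f_B:
f_B·(2.3 − -62.6) = -11.530 − 0.611×(-62.6) = 26.718
f_B = 26.718 / 64.9 = 0.4117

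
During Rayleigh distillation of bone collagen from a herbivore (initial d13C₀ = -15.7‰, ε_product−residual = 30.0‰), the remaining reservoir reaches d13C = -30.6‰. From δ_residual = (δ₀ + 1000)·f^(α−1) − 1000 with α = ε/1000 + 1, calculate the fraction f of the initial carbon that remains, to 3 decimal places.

0.601

α − 1 = ε/1000 = 0.0300
(δ_res + 1000)/(δ₀ + 1000) = (-30.6 + 1000)/(-15.7 + 1000) = 969.4/984.3 = 0.984862
f = 0.984862^(1/0.0300) = exp(ln(0.984862)/0.0300) = exp(-0.01525/0.0300)
f = exp(-0.5084) = 0.6014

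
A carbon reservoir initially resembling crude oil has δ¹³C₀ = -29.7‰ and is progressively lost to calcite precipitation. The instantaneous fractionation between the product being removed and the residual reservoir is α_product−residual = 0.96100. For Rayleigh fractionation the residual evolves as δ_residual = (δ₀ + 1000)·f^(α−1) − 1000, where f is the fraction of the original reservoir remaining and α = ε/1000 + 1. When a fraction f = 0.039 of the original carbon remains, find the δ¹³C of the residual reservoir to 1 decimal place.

Rayleigh residual: δ_res = (δ₀ + 1000)·f^(α−1) − 1000
α − 1 = -0.03900
f^(α−1) = 0.039^(-0.03900) = 1.134876
δ_res = (-29.7 + 1000) × 1.134876 − 1000 = 1101.170 − 1000 = 101.17‰

101.2‰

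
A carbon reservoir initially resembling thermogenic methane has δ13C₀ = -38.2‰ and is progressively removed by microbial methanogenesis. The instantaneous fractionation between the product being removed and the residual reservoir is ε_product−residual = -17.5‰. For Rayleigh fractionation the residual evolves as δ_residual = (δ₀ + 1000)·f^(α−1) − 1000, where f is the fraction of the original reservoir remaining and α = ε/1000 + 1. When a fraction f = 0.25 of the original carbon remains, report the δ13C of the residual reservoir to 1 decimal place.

Rayleigh residual: δ_res = (δ₀ + 1000)·f^(α−1) − 1000
α = ε/1000 + 1 = 0.98250, so α − 1 = -0.01750
f^(α−1) = 0.25^(-0.01750) = 1.024557
δ_res = (-38.2 + 1000) × 1.024557 − 1000 = 985.419 − 1000 = -14.58‰

-14.6‰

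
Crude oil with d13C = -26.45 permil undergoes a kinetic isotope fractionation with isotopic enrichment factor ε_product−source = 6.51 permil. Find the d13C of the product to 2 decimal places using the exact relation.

-20.11 permil

Exactly, δ_product = (δ_source + 1000)·(ε/1000 + 1) − 1000.
δ_product = (-26.45 + 1000) × (6.51/1000 + 1) − 1000
δ_product = -20.112 permil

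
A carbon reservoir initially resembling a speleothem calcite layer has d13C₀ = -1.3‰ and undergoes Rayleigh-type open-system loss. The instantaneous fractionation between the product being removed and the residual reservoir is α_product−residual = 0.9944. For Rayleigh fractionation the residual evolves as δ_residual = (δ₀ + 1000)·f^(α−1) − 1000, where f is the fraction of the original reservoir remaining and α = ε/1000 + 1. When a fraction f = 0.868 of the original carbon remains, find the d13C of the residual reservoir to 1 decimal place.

Rayleigh residual: δ_res = (δ₀ + 1000)·f^(α−1) − 1000
α − 1 = -0.00560
f^(α−1) = 0.868^(-0.00560) = 1.000793
δ_res = (-1.3 + 1000) × 1.000793 − 1000 = 999.492 − 1000 = -0.51‰

-0.5‰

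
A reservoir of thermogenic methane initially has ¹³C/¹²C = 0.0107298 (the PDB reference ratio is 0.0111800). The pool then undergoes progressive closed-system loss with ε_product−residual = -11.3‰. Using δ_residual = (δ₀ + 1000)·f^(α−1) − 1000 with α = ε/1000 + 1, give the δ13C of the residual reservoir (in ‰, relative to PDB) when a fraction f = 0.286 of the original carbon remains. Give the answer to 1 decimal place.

-26.6‰

δ₀ = (0.0107298/0.0111800 − 1)×1000 = (0.959732 − 1)×1000 = -40.268‰
α − 1 = ε/1000 = -0.0113
f^(α−1) = 0.286^(-0.0113) = 1.014245
δ_res = (-40.268 + 1000) × 1.014245 − 1000 = 973.403 − 1000 = -26.60‰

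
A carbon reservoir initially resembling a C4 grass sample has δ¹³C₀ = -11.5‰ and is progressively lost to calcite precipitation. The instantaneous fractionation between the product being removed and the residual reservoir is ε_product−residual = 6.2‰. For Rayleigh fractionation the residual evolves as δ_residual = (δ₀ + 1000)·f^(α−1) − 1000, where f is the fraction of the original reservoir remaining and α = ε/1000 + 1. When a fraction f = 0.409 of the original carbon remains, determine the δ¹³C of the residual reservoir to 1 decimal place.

Rayleigh residual: δ_res = (δ₀ + 1000)·f^(α−1) − 1000
α = ε/1000 + 1 = 1.00620, so α − 1 = 0.00620
f^(α−1) = 0.409^(0.00620) = 0.994472
δ_res = (-11.5 + 1000) × 0.994472 − 1000 = 983.036 − 1000 = -16.96‰

-17.0‰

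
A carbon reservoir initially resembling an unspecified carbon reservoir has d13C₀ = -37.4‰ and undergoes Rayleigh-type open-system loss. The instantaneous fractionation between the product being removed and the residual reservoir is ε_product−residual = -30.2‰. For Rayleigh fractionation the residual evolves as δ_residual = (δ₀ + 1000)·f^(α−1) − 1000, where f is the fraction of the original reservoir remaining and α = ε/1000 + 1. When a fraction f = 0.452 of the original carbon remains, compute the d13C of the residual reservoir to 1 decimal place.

Rayleigh residual: δ_res = (δ₀ + 1000)·f^(α−1) − 1000
α = ε/1000 + 1 = 0.96980, so α − 1 = -0.03020
f^(α−1) = 0.452^(-0.03020) = 1.024271
δ_res = (-37.4 + 1000) × 1.024271 − 1000 = 985.963 − 1000 = -14.04‰

-14.0‰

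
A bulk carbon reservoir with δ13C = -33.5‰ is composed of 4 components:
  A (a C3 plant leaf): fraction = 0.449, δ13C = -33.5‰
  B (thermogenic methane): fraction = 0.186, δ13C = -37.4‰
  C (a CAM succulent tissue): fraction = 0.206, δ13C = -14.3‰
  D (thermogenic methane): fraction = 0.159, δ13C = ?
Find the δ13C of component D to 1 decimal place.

Isotope mass balance: δ_bulk = Σ fᵢ·δᵢ.
-33.5 = 0.449×(-33.5) + 0.186×(-37.4) + 0.206×(-14.3) + 0.159×δ_D
0.159·δ_D = -33.5 − (-24.944) = -8.556
δ_D = -8.556 / 0.159 = -53.81‰

-53.8‰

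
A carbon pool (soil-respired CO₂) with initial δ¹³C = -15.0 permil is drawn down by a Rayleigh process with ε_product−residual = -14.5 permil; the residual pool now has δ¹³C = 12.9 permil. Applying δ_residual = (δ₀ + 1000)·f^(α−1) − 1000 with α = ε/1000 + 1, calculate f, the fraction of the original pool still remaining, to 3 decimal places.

0.146

α − 1 = ε/1000 = -0.0145
(δ_res + 1000)/(δ₀ + 1000) = (12.9 + 1000)/(-15.0 + 1000) = 1012.9/985.0 = 1.028325
f = 1.028325^(1/-0.0145) = exp(ln(1.028325)/-0.0145) = exp(0.02793/-0.0145)
f = exp(-1.9263) = 0.1457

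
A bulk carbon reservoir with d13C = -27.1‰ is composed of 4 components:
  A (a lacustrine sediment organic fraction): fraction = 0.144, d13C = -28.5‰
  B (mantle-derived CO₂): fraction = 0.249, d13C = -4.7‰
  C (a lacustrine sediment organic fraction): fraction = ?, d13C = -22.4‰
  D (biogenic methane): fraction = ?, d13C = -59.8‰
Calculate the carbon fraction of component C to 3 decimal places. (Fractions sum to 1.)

Let f_C and f_D be the unknown fractions; fractions sum to 1 so f_C + f_D = 0.607.
Mass balance: Σ fᵢ·δᵢ = δ_bulk ⇒ f_C·(-22.4) + f_D·(-59.8) = -27.1 − (-5.274) = -21.826
Substitute f_D = 0.607 − f_C:
f_C·(-22.4 − -59.8) = -21.826 − 0.607×(-59.8) = 14.473
f_C = 14.473 / 37.4 = 0.3870

0.387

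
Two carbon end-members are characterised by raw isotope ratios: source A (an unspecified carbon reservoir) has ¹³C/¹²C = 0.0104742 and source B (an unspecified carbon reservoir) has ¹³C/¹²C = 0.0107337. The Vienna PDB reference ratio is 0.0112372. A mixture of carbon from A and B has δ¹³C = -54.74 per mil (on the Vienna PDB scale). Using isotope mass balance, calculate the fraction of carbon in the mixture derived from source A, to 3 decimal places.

0.430

δ_A = (0.0104742/0.0112372 − 1)×1000 = (0.932101 − 1)×1000 = -67.899 per mil
δ_B = (0.0107337/0.0112372 − 1)×1000 = (0.955193 − 1)×1000 = -44.807 per mil
f_A = (δ_mix − δ_B)/(δ_A − δ_B) = (-54.74 − (-44.807))/(-67.899 − (-44.807))
f_A = -9.933 / -23.093 = 0.4302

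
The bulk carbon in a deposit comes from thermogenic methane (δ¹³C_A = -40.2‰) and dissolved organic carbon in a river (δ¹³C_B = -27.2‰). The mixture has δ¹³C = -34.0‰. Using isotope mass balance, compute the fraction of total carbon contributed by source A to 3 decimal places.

0.523

δ_mix = f_A·δ_A + (1 − f_A)·δ_B  ⇒  f_A = (δ_mix − δ_B)/(δ_A − δ_B)
f_A = (-34.0 − (-27.2)) / (-40.2 − (-27.2))
f_A = -6.8 / -13.0 = 0.5231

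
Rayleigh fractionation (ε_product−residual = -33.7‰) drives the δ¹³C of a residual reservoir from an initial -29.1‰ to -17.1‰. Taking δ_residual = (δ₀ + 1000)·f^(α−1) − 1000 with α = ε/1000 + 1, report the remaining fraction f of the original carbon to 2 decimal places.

0.69

α − 1 = ε/1000 = -0.0337
(δ_res + 1000)/(δ₀ + 1000) = (-17.1 + 1000)/(-29.1 + 1000) = 982.9/970.9 = 1.012360
f = 1.012360^(1/-0.0337) = exp(ln(1.012360)/-0.0337) = exp(0.01228/-0.0337)
f = exp(-0.3645) = 0.6945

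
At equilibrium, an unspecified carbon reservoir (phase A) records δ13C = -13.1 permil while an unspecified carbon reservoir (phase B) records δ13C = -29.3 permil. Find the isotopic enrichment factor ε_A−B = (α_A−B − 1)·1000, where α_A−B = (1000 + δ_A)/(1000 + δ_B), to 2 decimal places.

16.69 permil

α_A−B = (1000 + -13.1) / (1000 + -29.3) = 986.9 / 970.7 = 1.016689
ε_A−B = (1.016689 − 1) × 1000 = 16.689 permil
(The approximation ε ≈ δ_A − δ_B would give 16.2 permil.)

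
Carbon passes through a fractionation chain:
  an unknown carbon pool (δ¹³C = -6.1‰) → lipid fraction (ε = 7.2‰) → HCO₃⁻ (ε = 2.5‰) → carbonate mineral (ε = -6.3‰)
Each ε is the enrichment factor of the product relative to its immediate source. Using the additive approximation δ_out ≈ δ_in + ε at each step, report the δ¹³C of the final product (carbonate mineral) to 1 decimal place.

step 1: δ ≈ -6.1 + (7.2) = 1.1‰
step 2: δ ≈ 1.1 + (2.5) = 3.6‰
step 3: δ ≈ 3.6 + (-6.3) = -2.7‰

-2.7‰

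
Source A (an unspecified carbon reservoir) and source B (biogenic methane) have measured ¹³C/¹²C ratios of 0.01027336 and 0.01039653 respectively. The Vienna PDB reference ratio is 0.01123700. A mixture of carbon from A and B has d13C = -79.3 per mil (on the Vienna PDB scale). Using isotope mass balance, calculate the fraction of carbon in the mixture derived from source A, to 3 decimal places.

0.411

δ_A = (0.01027336/0.01123700 − 1)×1000 = (0.914244 − 1)×1000 = -85.756 per mil
δ_B = (0.01039653/0.01123700 − 1)×1000 = (0.925205 − 1)×1000 = -74.795 per mil
f_A = (δ_mix − δ_B)/(δ_A − δ_B) = (-79.3 − (-74.795))/(-85.756 − (-74.795))
f_A = -4.505 / -10.961 = 0.4110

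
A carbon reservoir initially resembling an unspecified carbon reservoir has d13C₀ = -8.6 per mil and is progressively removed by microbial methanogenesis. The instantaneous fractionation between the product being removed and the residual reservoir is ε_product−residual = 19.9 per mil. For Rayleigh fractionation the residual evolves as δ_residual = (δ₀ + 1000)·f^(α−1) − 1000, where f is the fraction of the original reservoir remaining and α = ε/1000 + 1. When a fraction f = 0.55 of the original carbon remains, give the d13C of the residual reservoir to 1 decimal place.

Rayleigh residual: δ_res = (δ₀ + 1000)·f^(α−1) − 1000
α = ε/1000 + 1 = 1.01990, so α − 1 = 0.01990
f^(α−1) = 0.55^(0.01990) = 0.988174
δ_res = (-8.6 + 1000) × 0.988174 − 1000 = 979.675 − 1000 = -20.32 per mil

-20.3 per mil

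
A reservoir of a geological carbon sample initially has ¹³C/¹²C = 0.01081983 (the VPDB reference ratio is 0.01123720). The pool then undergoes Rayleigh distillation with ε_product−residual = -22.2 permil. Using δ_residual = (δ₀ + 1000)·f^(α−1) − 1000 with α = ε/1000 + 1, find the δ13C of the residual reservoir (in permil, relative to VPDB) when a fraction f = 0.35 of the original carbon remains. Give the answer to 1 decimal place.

δ₀ = (0.01081983/0.01123720 − 1)×1000 = (0.962858 − 1)×1000 = -37.142 permil
α − 1 = ε/1000 = -0.0222
f^(α−1) = 0.35^(-0.0222) = 1.023580
δ_res = (-37.142 + 1000) × 1.023580 − 1000 = 985.562 − 1000 = -14.44 permil

-14.4 permil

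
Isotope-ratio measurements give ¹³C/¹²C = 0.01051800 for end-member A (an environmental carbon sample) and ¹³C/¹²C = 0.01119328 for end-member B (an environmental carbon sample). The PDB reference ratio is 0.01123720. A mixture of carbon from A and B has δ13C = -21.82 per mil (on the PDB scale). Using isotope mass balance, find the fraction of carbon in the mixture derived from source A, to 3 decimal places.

0.298

δ_A = (0.01051800/0.01123720 − 1)×1000 = (0.935998 − 1)×1000 = -64.002 per mil
δ_B = (0.01119328/0.01123720 − 1)×1000 = (0.996092 − 1)×1000 = -3.908 per mil
f_A = (δ_mix − δ_B)/(δ_A − δ_B) = (-21.82 − (-3.908))/(-64.002 − (-3.908))
f_A = -17.912 / -60.093 = 0.2981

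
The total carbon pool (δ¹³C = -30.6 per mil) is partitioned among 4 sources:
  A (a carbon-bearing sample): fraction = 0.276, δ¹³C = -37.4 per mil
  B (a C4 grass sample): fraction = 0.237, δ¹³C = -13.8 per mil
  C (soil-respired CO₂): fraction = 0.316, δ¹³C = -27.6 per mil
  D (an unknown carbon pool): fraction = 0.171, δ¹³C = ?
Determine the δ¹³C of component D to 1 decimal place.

Isotope mass balance: δ_bulk = Σ fᵢ·δᵢ.
-30.6 = 0.276×(-37.4) + 0.237×(-13.8) + 0.316×(-27.6) + 0.171×δ_D
0.171·δ_D = -30.6 − (-22.315) = -8.285
δ_D = -8.285 / 0.171 = -48.45 per mil

-48.5 per mil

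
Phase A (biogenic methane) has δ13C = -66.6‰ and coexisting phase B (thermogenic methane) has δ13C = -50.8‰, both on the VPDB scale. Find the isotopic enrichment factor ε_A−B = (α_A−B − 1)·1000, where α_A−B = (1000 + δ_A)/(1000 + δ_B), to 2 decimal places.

α_A−B = (1000 + -66.6) / (1000 + -50.8) = 933.4 / 949.2 = 0.983354
ε_A−B = (0.983354 − 1) × 1000 = -16.646‰
(The approximation ε ≈ δ_A − δ_B would give -15.8‰.)

-16.65‰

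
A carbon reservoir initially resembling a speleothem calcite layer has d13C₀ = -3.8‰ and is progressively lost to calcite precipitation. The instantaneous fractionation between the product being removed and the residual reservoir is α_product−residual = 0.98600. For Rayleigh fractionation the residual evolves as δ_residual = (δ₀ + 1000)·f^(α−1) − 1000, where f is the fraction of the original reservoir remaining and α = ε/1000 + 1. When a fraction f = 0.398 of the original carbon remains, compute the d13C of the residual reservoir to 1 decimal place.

9.1‰

Rayleigh residual: δ_res = (δ₀ + 1000)·f^(α−1) − 1000
α − 1 = -0.01400
f^(α−1) = 0.398^(-0.01400) = 1.012982
δ_res = (-3.8 + 1000) × 1.012982 − 1000 = 1009.132 − 1000 = 9.13‰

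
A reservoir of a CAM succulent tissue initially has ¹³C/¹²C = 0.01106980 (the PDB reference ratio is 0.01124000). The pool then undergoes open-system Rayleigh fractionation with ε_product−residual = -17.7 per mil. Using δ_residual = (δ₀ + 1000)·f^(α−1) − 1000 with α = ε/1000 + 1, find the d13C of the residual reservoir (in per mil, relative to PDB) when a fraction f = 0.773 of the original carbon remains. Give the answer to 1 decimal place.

-10.6 per mil

δ₀ = (0.01106980/0.01124000 − 1)×1000 = (0.984858 − 1)×1000 = -15.142 per mil
α − 1 = ε/1000 = -0.0177
f^(α−1) = 0.773^(-0.0177) = 1.004568
δ_res = (-15.142 + 1000) × 1.004568 − 1000 = 989.356 − 1000 = -10.64 per mil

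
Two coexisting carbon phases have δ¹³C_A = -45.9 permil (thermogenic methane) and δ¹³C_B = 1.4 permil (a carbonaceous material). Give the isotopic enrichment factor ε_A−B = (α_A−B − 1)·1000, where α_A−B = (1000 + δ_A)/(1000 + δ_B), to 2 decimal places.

α_A−B = (1000 + -45.9) / (1000 + 1.4) = 954.1 / 1001.4 = 0.952766
ε_A−B = (0.952766 − 1) × 1000 = -47.234 permil
(The approximation ε ≈ δ_A − δ_B would give -47.3 permil.)

-47.23 permil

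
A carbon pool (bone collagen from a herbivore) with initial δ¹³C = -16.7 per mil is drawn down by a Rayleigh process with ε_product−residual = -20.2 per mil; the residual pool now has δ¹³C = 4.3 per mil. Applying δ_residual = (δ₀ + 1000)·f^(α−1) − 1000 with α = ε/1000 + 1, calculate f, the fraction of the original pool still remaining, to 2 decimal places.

α − 1 = ε/1000 = -0.0202
(δ_res + 1000)/(δ₀ + 1000) = (4.3 + 1000)/(-16.7 + 1000) = 1004.3/983.3 = 1.021357
f = 1.021357^(1/-0.0202) = exp(ln(1.021357)/-0.0202) = exp(0.02113/-0.0202)
f = exp(-1.0461) = 0.3513

0.35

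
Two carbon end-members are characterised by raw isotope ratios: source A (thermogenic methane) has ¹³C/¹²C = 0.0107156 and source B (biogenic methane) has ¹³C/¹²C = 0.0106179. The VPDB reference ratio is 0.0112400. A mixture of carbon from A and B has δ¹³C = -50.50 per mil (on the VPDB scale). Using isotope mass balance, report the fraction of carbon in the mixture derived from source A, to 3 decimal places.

0.558

δ_A = (0.0107156/0.0112400 − 1)×1000 = (0.953345 − 1)×1000 = -46.655 per mil
δ_B = (0.0106179/0.0112400 − 1)×1000 = (0.944653 − 1)×1000 = -55.347 per mil
f_A = (δ_mix − δ_B)/(δ_A − δ_B) = (-50.50 − (-55.347))/(-46.655 − (-55.347))
f_A = 4.847 / 8.692 = 0.5576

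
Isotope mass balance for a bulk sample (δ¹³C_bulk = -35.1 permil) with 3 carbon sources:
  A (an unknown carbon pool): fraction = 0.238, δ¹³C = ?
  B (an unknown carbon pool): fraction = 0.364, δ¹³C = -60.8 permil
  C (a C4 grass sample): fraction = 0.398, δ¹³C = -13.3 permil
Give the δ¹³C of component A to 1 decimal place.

Isotope mass balance: δ_bulk = Σ fᵢ·δᵢ.
-35.1 = 0.238×δ_A + 0.364×(-60.8) + 0.398×(-13.3)
0.238·δ_A = -35.1 − (-27.425) = -7.675
δ_A = -7.675 / 0.238 = -32.25 permil

-32.2 permil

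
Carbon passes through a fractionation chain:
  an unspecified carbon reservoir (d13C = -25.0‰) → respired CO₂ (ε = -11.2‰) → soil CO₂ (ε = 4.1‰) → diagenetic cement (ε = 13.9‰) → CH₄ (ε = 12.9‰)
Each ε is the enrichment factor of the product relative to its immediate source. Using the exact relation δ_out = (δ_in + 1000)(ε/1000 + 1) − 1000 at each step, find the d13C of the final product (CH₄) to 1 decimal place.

-5.9‰

step 1: δ = (-25.00 + 1000)·(-11.2/1000 + 1) − 1000 = -35.92‰
step 2: δ = (-35.92 + 1000)·(4.1/1000 + 1) − 1000 = -31.97‰
step 3: δ = (-31.97 + 1000)·(13.9/1000 + 1) − 1000 = -18.51‰
step 4: δ = (-18.51 + 1000)·(12.9/1000 + 1) − 1000 = -5.85‰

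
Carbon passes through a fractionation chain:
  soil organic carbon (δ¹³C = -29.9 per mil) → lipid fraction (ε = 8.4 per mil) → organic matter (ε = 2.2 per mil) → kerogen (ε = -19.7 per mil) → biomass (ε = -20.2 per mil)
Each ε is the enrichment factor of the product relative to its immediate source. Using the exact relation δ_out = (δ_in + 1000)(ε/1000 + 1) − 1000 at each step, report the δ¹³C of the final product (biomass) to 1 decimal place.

step 1: δ = (-29.90 + 1000)·(8.4/1000 + 1) − 1000 = -21.75 per mil
step 2: δ = (-21.75 + 1000)·(2.2/1000 + 1) − 1000 = -19.60 per mil
step 3: δ = (-19.60 + 1000)·(-19.7/1000 + 1) − 1000 = -38.91 per mil
step 4: δ = (-38.91 + 1000)·(-20.2/1000 + 1) − 1000 = -58.33 per mil

-58.3 per mil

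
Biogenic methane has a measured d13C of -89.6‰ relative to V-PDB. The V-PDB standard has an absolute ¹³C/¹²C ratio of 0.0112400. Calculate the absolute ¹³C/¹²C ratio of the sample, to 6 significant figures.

0.0102329

R_sample = R_standard × (d13C/1000 + 1)
R_sample = 0.0112400 × (-89.6/1000 + 1) = 0.0112400 × 0.910400
R_sample = 0.0102329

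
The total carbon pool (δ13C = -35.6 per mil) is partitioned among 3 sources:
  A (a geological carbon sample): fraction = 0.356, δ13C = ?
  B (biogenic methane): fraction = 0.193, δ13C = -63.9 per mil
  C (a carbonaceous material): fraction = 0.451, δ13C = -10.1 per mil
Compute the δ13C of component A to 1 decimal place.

Isotope mass balance: δ_bulk = Σ fᵢ·δᵢ.
-35.6 = 0.356×δ_A + 0.193×(-63.9) + 0.451×(-10.1)
0.356·δ_A = -35.6 − (-16.888) = -18.712
δ_A = -18.712 / 0.356 = -52.56 per mil

-52.6 per mil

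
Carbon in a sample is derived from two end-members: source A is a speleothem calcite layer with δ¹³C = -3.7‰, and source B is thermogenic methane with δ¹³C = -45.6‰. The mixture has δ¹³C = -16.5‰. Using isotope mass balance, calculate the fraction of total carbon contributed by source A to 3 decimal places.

0.695

δ_mix = f_A·δ_A + (1 − f_A)·δ_B  ⇒  f_A = (δ_mix − δ_B)/(δ_A − δ_B)
f_A = (-16.5 − (-45.6)) / (-3.7 − (-45.6))
f_A = 29.1 / 41.9 = 0.6945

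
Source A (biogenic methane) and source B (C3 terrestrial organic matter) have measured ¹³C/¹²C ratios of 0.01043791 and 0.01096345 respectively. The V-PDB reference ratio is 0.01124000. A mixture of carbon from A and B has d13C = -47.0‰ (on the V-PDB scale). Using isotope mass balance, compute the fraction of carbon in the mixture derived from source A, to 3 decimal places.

δ_A = (0.01043791/0.01124000 − 1)×1000 = (0.928640 − 1)×1000 = -71.360‰
δ_B = (0.01096345/0.01124000 − 1)×1000 = (0.975396 − 1)×1000 = -24.604‰
f_A = (δ_mix − δ_B)/(δ_A − δ_B) = (-47.0 − (-24.604))/(-71.360 − (-24.604))
f_A = -22.396 / -46.756 = 0.4790

0.479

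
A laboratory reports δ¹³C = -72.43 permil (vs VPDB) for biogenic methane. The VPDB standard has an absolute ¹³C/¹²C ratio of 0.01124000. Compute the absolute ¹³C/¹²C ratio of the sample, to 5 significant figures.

0.010426

R_sample = R_standard × (δ¹³C/1000 + 1)
R_sample = 0.01124000 × (-72.43/1000 + 1) = 0.01124000 × 0.927570
R_sample = 0.0104259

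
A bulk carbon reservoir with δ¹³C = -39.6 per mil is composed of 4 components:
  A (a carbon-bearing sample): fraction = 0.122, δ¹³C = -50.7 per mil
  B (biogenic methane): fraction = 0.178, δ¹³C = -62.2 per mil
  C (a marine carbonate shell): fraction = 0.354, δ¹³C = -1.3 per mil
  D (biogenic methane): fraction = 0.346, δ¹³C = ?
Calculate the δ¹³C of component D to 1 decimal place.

-63.2 per mil

Isotope mass balance: δ_bulk = Σ fᵢ·δᵢ.
-39.6 = 0.122×(-50.7) + 0.178×(-62.2) + 0.354×(-1.3) + 0.346×δ_D
0.346·δ_D = -39.6 − (-17.717) = -21.883
δ_D = -21.883 / 0.346 = -63.25 per mil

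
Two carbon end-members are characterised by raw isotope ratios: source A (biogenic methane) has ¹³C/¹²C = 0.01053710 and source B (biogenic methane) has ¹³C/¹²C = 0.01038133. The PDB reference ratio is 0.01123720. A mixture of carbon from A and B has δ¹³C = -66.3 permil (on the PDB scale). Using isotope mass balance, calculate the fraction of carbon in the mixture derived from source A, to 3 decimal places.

δ_A = (0.01053710/0.01123720 − 1)×1000 = (0.937698 − 1)×1000 = -62.302 permil
δ_B = (0.01038133/0.01123720 − 1)×1000 = (0.923836 − 1)×1000 = -76.164 permil
f_A = (δ_mix − δ_B)/(δ_A − δ_B) = (-66.3 − (-76.164))/(-62.302 − (-76.164))
f_A = 9.864 / 13.862 = 0.7116

0.712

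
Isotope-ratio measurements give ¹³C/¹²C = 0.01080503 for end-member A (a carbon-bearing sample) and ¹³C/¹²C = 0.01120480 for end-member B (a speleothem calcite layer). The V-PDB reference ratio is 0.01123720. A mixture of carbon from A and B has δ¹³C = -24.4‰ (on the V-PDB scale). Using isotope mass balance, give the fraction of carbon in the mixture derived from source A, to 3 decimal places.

0.605

δ_A = (0.01080503/0.01123720 − 1)×1000 = (0.961541 − 1)×1000 = -38.459‰
δ_B = (0.01120480/0.01123720 − 1)×1000 = (0.997117 − 1)×1000 = -2.883‰
f_A = (δ_mix − δ_B)/(δ_A − δ_B) = (-24.4 − (-2.883))/(-38.459 − (-2.883))
f_A = -21.517 / -35.576 = 0.6048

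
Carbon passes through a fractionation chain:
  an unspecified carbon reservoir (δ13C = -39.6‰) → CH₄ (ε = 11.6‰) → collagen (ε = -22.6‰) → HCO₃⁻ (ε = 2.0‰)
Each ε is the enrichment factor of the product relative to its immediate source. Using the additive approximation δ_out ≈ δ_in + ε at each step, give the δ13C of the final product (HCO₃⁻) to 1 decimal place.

step 1: δ ≈ -39.6 + (11.6) = -28.0‰
step 2: δ ≈ -28.0 + (-22.6) = -50.6‰
step 3: δ ≈ -50.6 + (2.0) = -48.6‰

-48.6‰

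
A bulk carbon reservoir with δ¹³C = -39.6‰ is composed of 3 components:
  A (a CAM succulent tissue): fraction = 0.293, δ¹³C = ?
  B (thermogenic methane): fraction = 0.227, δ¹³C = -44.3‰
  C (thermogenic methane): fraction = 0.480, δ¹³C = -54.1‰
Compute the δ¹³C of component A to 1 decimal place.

Isotope mass balance: δ_bulk = Σ fᵢ·δᵢ.
-39.6 = 0.293×δ_A + 0.227×(-44.3) + 0.480×(-54.1)
0.293·δ_A = -39.6 − (-36.024) = -3.576
δ_A = -3.576 / 0.293 = -12.20‰

-12.2‰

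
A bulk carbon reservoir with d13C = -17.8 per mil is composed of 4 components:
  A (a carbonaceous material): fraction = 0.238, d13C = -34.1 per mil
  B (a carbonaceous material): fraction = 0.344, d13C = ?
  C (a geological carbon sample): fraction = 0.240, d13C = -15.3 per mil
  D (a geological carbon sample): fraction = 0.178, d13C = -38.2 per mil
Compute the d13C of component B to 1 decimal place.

2.3 per mil

Isotope mass balance: δ_bulk = Σ fᵢ·δᵢ.
-17.8 = 0.238×(-34.1) + 0.344×δ_B + 0.240×(-15.3) + 0.178×(-38.2)
0.344·δ_B = -17.8 − (-18.587) = 0.787
δ_B = 0.787 / 0.344 = 2.29 per mil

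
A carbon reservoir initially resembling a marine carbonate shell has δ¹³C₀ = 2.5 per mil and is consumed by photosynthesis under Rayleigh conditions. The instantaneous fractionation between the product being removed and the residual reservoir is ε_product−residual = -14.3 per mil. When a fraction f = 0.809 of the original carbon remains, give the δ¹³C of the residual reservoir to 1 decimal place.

Rayleigh residual: δ_res = (δ₀ + 1000)·f^(α−1) − 1000
α = ε/1000 + 1 = 0.98570, so α − 1 = -0.01430
f^(α−1) = 0.809^(-0.01430) = 1.003036
δ_res = (2.5 + 1000) × 1.003036 − 1000 = 1005.543 − 1000 = 5.54 per mil

5.5 per mil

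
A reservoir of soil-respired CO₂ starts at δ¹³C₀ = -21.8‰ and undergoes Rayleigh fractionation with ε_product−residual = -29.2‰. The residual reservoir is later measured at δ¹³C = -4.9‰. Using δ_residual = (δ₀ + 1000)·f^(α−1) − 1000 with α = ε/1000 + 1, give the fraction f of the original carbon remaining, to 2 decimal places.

0.56

α − 1 = ε/1000 = -0.0292
(δ_res + 1000)/(δ₀ + 1000) = (-4.9 + 1000)/(-21.8 + 1000) = 995.1/978.2 = 1.017277
f = 1.017277^(1/-0.0292) = exp(ln(1.017277)/-0.0292) = exp(0.01713/-0.0292)
f = exp(-0.5866) = 0.5562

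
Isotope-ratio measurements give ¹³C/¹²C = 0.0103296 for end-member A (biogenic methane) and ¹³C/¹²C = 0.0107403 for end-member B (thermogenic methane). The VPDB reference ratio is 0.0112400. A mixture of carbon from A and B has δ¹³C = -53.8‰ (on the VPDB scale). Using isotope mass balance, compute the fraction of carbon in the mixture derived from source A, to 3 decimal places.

δ_A = (0.0103296/0.0112400 − 1)×1000 = (0.919004 − 1)×1000 = -80.996‰
δ_B = (0.0107403/0.0112400 − 1)×1000 = (0.955543 − 1)×1000 = -44.457‰
f_A = (δ_mix − δ_B)/(δ_A − δ_B) = (-53.8 − (-44.457))/(-80.996 − (-44.457))
f_A = -9.343 / -36.539 = 0.2557

0.256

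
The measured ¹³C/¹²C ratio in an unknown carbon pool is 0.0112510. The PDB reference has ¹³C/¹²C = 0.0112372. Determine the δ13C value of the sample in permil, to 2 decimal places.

δ13C = (R_sample / R_standard − 1) × 1000
R_sample / R_standard = 0.0112510 / 0.0112372 = 1.001228
δ13C = (1.001228 − 1) × 1000 = 1.228 permil

1.23 permil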